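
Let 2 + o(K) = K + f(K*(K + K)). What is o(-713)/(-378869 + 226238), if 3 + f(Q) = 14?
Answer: 704/152631 ≈ 0.0046124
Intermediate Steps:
f(Q) = 11 (f(Q) = -3 + 14 = 11)
o(K) = 9 + K (o(K) = -2 + (K + 11) = -2 + (11 + K) = 9 + K)
o(-713)/(-378869 + 226238) = (9 - 713)/(-378869 + 226238) = -704/(-152631) = -704*(-1/152631) = 704/152631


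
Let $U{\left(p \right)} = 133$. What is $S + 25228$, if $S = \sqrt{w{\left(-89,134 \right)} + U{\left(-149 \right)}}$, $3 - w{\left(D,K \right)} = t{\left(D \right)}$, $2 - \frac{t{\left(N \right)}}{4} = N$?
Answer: $25228 + 2 i \sqrt{57} \approx 25228.0 + 15.1 i$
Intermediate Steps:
$t{\left(N \right)} = 8 - 4 N$
$w{\left(D,K \right)} = -5 + 4 D$ ($w{\left(D,K \right)} = 3 - \left(8 - 4 D\right) = 3 + \left(-8 + 4 D\right) = -5 + 4 D$)
$S = 2 i \sqrt{57}$ ($S = \sqrt{\left(-5 + 4 \left(-89\right)\right) + 133} = \sqrt{\left(-5 - 356\right) + 133} = \sqrt{-361 + 133} = \sqrt{-228} = 2 i \sqrt{57} \approx 15.1 i$)
$S + 25228 = 2 i \sqrt{57} + 25228 = 25228 + 2 i \sqrt{57}$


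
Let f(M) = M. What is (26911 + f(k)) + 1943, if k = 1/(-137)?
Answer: 3952997/137 ≈ 28854.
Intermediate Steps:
k = -1/137 ≈ -0.0072993
(26911 + f(k)) + 1943 = (26911 - 1/137) + 1943 = 3686806/137 + 1943 = 3952997/137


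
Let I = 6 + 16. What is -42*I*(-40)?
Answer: 36960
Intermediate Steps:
I = 22
-42*I*(-40) = -42*22*(-40) = -924*(-40) = 36960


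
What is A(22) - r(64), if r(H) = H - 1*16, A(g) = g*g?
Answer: 436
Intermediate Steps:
A(g) = g**2
r(H) = -16 + H (r(H) = H - 16 = -16 + H)
A(22) - r(64) = 22**2 - (-16 + 64) = 484 - 1*48 = 484 - 48 = 436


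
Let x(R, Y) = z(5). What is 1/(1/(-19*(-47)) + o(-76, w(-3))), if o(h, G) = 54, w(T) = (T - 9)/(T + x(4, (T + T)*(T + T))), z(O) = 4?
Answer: 893/48223 ≈ 0.018518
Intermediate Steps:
x(R, Y) = 4
w(T) = (-9 + T)/(4 + T) (w(T) = (T - 9)/(T + 4) = (-9 + T)/(4 + T))
1/(1/(-19*(-47)) + o(-76, w(-3))) = 1/(1/(-19*(-47)) + 54) = 1/(1/893 + 54) = 1/(48223/893) = 893/48223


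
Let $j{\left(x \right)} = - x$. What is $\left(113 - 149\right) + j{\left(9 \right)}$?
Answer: $-45$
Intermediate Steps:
$\left(113 - 149\right) + j{\left(9 \right)} = \left(113 - 149\right) - 9 = -36 - 9 = -45$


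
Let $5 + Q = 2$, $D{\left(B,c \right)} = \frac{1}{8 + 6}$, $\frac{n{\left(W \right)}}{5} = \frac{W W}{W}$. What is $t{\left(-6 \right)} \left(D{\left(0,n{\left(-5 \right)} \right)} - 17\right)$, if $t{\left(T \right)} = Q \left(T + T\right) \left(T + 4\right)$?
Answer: $\frac{8532}{7} \approx 1218.9$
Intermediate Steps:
$n{\left(W \right)} = 5 W$ ($n{\left(W \right)} = 5 \frac{W W}{W} = 5 \frac{W^{2}}{W} = 5 W$)
$D{\left(B,c \right)} = \frac{1}{14}$
$Q = -3$ ($Q = -5 + 2 = -3$)
$t{\left(T \right)} = - 6 T \left(4 + T\right)$ ($t{\left(T \right)} = - 3 \left(T + T\right) \left(T + 4\right) = - 3 \cdot 2 T \left(4 + T\right) = - 6 T \left(4 + T\right)$)
$t{\left(-6 \right)} \left(D{\left(0,n{\left(-5 \right)} \right)} - 17\right) = \left(-6\right) \left(-6\right) \left(4 - 6\right) \left(\frac{1}{14} - 17\right) = \left(-6\right) \left(-6\right) \left(-2\right) \left(- \frac{237}{14}\right) = \left(-72\right) \left(- \frac{237}{14}\right) = \frac{8532}{7}$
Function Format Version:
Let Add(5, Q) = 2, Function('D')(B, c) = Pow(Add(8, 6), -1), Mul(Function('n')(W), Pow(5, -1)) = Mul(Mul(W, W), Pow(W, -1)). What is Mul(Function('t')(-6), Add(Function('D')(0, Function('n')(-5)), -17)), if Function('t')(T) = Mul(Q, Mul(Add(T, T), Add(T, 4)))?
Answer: Rational(8532, 7) ≈ 1218.9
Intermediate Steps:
Function('n')(W) = Mul(5, W) (Function('n')(W) = Mul(5, Mul(Mul(W, W), Pow(W, -1))) = Mul(5, Mul(Pow(W, 2), Pow(W, -1))) = Mul(5, W))
Function('D')(B, c) = Rational(1, 14) (Function('D')(B, c) = Pow(14, -1) = Rational(1, 14))
Q = -3 (Q = Add(-5, 2) = -3)
Function('t')(T) = Mul(-6, T, Add(4, T)) (Function('t')(T) = Mul(-3, Mul(Add(T, T), Add(T, 4))) = Mul(-3, Mul(Mul(2, T), Add(4, T))) = Mul(-3, Mul(2, T, Add(4, T))) = Mul(-6, T, Add(4, T)))
Mul(Function('t')(-6), Add(Function('D')(0, Function('n')(-5)), -17)) = Mul(Mul(-6, -6, Add(4, -6)), Add(Rational(1, 14), -17)) = Mul(Mul(-6, -6, -2), Rational(-237, 14)) = Mul(-72, Rational(-237, 14)) = Rational(8532, 7)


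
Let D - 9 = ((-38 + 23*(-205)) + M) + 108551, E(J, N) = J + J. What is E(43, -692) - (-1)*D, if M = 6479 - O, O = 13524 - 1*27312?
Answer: 124160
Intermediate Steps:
E(J, N) = 2*J
O = -13788 (O = 13524 - 27312 = -13788)
M = 20267 (M = 6479 - 1*(-13788) = 6479 + 13788 = 20267)
D = 124074 (D = 9 + (((-38 + 23*(-205)) + 20267) + 108551) = 9 + (((-38 - 4715) + 20267) + 108551) = 9 + ((-4753 + 20267) + 108551) = 9 + (15514 + 108551) = 9 + 124065 = 124074)
E(43, -692) - (-1)*D = 2*43 - (-1)*124074 = 86 - 1*(-124074) = 86 + 124074 = 124160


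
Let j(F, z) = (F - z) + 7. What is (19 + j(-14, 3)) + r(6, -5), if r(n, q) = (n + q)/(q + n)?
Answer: 10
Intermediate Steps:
j(F, z) = 7 + F - z
r(n, q) = 1 (r(n, q) = (n + q)/(n + q) = 1)
(19 + j(-14, 3)) + r(6, -5) = (19 + (7 - 14 - 1*3)) + 1 = (19 + (7 - 14 - 3)) + 1 = (19 - 10) + 1 = 9 + 1 = 10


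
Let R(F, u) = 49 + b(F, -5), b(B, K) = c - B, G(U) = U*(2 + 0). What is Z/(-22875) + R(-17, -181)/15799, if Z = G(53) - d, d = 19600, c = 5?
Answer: 1691857/1974875 ≈ 0.85669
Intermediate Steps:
G(U) = 2*U (G(U) = U*2 = 2*U)
b(B, K) = 5 - B
R(F, u) = 54 - F (R(F, u) = 49 + (5 - F) = 54 - F)
Z = -19494 (Z = 2*53 - 1*19600 = 106 - 19600 = -19494)
Z/(-22875) + R(-17, -181)/15799 = -19494/(-22875) + (54 - 1*(-17))/15799 = -19494*(-1/22875) + (54 + 17)*(1/15799) = 6498/7625 + 71*(1/15799) = 6498/7625 + 71/15799 = 1691857/1974875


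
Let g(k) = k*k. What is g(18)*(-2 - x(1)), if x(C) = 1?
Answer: -972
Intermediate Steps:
g(k) = k**2
g(18)*(-2 - x(1)) = 18**2*(-2 - 1*1) = 324*(-2 - 1) = 324*(-3) = -972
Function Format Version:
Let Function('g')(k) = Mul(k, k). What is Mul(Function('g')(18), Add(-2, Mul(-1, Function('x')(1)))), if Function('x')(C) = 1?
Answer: -972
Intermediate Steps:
Function('g')(k) = Pow(k, 2)
Mul(Function('g')(18), Add(-2, Mul(-1, Function('x')(1)))) = Mul(Pow(18, 2), Add(-2, Mul(-1, 1))) = Mul(324, Add(-2, -1)) = Mul(324, -3) = -972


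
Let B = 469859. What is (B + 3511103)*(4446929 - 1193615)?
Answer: 12951319408068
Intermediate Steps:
(B + 3511103)*(4446929 - 1193615) = (469859 + 3511103)*(4446929 - 1193615) = 3980962*3253314 = 12951319408068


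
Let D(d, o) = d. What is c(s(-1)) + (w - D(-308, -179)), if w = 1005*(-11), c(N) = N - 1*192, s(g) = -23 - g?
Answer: -10961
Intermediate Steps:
c(N) = -192 + N (c(N) = N - 192 = -192 + N)
w = -11055
c(s(-1)) + (w - D(-308, -179)) = (-192 + (-23 - 1*(-1))) + (-11055 - 1*(-308)) = (-192 + (-23 + 1)) + (-11055 + 308) = (-192 - 22) - 10747 = -214 - 10747 = -10961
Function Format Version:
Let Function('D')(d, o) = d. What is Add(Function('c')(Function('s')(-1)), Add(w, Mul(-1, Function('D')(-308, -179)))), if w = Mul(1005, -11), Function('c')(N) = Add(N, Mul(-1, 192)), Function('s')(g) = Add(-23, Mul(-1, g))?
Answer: -10961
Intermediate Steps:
Function('c')(N) = Add(-192, N) (Function('c')(N) = Add(N, -192) = Add(-192, N))
w = -11055
Add(Function('c')(Function('s')(-1)), Add(w, Mul(-1, Function('D')(-308, -179)))) = Add(Add(-192, Add(-23, Mul(-1, -1))), Add(-11055, Mul(-1, -308))) = Add(Add(-192, Add(-23, 1)), Add(-11055, 308)) = Add(Add(-192, -22), -10747) = Add(-214, -10747) = -10961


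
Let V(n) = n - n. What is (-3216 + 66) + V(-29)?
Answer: -3150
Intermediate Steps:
V(n) = 0
(-3216 + 66) + V(-29) = (-3216 + 66) + 0 = -3150 + 0 = -3150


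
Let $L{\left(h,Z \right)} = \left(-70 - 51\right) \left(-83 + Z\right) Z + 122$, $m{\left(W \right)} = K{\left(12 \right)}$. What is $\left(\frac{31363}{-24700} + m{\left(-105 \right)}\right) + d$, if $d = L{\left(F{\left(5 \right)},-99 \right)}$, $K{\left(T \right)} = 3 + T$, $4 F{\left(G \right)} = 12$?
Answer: $- \frac{53847044063}{24700} \approx -2.18 \cdot 10^{6}$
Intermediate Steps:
$F{\left(G \right)} = 3$ ($F{\left(G \right)} = \frac{1}{4} \cdot 12 = 3$)
$m{\left(W \right)} = 15$ ($m{\left(W \right)} = 3 + 12 = 15$)
$L{\left(h,Z \right)} = 122 + Z \left(10043 - 121 Z\right)$ ($L{\left(h,Z \right)} = - 121 \left(-83 + Z\right) Z + 122 = \left(10043 - 121 Z\right) Z + 122 = Z \left(10043 - 121 Z\right) + 122 = 122 + Z \left(10043 - 121 Z\right)$)
$d = -2180056$ ($d = 122 - 121 \left(-99\right)^{2} + 10043 \left(-99\right) = 122 - 1185921 - 994257 = -2180056$)
$\left(\frac{31363}{-24700} + m{\left(-105 \right)}\right) + d = \left(\frac{31363}{-24700} + 15\right) - 2180056 = \left(31363 \left(- \frac{1}{24700}\right) + 15\right) - 2180056 = \left(- \frac{31363}{24700} + 15\right) - 2180056 = \frac{339137}{24700} - 2180056 = - \frac{53847044063}{24700}$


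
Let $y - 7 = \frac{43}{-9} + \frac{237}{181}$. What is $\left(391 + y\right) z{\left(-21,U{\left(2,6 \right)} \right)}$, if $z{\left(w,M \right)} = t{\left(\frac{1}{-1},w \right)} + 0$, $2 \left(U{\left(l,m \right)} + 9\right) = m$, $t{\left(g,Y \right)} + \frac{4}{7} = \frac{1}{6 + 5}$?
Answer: $- \frac{23779604}{125433} \approx -189.58$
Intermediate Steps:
$t{\left(g,Y \right)} = - \frac{37}{77}$ ($t{\left(g,Y \right)} = - \frac{4}{7} + \frac{1}{6 + 5} = - \frac{4}{7} + \frac{1}{11} = - \frac{37}{77}$)
$y = \frac{5753}{1629}$ ($y = 7 + \left(\frac{43}{-9} + \frac{237}{181}\right) = 7 + \left(43 \left(- \frac{1}{9}\right) + 237 \cdot \frac{1}{181}\right) = 7 + \left(- \frac{43}{9} + \frac{237}{181}\right) = 7 - \frac{5650}{1629} = \frac{5753}{1629} \approx 3.5316$)
$U{\left(l,m \right)} = -9 + \frac{m}{2}$
$z{\left(w,M \right)} = - \frac{37}{77}$ ($z{\left(w,M \right)} = - \frac{37}{77} + 0 = - \frac{37}{77}$)
$\left(391 + y\right) z{\left(-21,U{\left(2,6 \right)} \right)} = \left(391 + \frac{5753}{1629}\right) \left(- \frac{37}{77}\right) = \frac{642692}{1629} \left(- \frac{37}{77}\right) = - \frac{23779604}{125433}$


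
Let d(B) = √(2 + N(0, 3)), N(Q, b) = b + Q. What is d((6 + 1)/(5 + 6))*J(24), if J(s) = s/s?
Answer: √5 ≈ 2.2361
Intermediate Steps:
N(Q, b) = Q + b
J(s) = 1
d(B) = √5 (d(B) = √(2 + (0 + 3)) = √(2 + 3) = √5)
d((6 + 1)/(5 + 6))*J(24) = √5*1 = √5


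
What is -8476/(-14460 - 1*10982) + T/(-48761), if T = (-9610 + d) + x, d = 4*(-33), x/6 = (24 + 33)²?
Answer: 82593926/620288681 ≈ 0.13315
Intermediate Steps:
x = 19494 (x = 6*(24 + 33)² = 6*57² = 6*3249 = 19494)
d = -132
T = 9752 (T = (-9610 - 132) + 19494 = -9742 + 19494 = 9752)
-8476/(-14460 - 1*10982) + T/(-48761) = -8476/(-14460 - 1*10982) + 9752/(-48761) = -8476/(-14460 - 10982) + 9752*(-1/48761) = -8476/(-25442) - 9752/48761 = -8476*(-1/25442) - 9752/48761 = 4238/12721 - 9752/48761 = 82593926/620288681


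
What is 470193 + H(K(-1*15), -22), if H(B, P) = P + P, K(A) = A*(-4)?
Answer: 470149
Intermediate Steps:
K(A) = -4*A
H(B, P) = 2*P
470193 + H(K(-1*15), -22) = 470193 + 2*(-22) = 470193 - 44 = 470149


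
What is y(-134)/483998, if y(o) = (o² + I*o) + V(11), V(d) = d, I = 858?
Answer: -97005/483998 ≈ -0.20042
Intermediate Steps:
y(o) = 11 + o² + 858*o (y(o) = (o² + 858*o) + 11 = 11 + o² + 858*o)
y(-134)/483998 = (11 + (-134)² + 858*(-134))/483998 = (11 + 17956 - 114972)*(1/483998) = -97005*1/483998 = -97005/483998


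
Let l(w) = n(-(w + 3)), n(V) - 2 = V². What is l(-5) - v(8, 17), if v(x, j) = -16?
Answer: 22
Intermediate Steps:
n(V) = 2 + V²
l(w) = 2 + (-3 - w)² (l(w) = 2 + (-(w + 3))² = 2 + (-(3 + w))² = 2 + (-3 - w)²)
l(-5) - v(8, 17) = (2 + (3 - 5)²) - 1*(-16) = (2 + (-2)²) + 16 = (2 + 4) + 16 = 6 + 16 = 22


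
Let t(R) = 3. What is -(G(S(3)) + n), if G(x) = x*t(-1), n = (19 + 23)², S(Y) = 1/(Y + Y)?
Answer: -3529/2 ≈ -1764.5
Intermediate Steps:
S(Y) = 1/(2*Y)
n = 1764 (n = 42² = 1764)
G(x) = 3*x (G(x) = x*3 = 3*x)
-(G(S(3)) + n) = -(3*((½)/3) + 1764) = -(3*((½)*(⅓)) + 1764) = -(3*(⅙) + 1764) = -(½ + 1764) = -1*3529/2 = -3529/2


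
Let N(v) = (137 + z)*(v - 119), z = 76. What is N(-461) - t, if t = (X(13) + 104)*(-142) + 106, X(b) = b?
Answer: -107032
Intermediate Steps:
t = -16508 (t = (13 + 104)*(-142) + 106 = 117*(-142) + 106 = -16614 + 106 = -16508)
N(v) = -25347 + 213*v (N(v) = (137 + 76)*(v - 119) = 213*(-119 + v) = -25347 + 213*v)
N(-461) - t = (-25347 + 213*(-461)) - 1*(-16508) = (-25347 - 98193) + 16508 = -123540 + 16508 = -107032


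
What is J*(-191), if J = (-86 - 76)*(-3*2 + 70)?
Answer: 1980288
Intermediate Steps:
J = -10368 (J = -162*(-6 + 70) = -162*64 = -10368)
J*(-191) = -10368*(-191) = 1980288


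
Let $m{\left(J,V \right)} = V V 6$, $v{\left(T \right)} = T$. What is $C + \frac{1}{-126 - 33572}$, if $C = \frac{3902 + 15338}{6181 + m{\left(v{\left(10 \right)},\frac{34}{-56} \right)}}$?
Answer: $\frac{254150588021}{81677852662} \approx 3.1116$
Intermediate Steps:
$m{\left(J,V \right)} = 6 V^{2}$ ($m{\left(J,V \right)} = V^{2} \cdot 6 = 6 V^{2}$)
$C = \frac{7542080}{2423819}$ ($C = \frac{3902 + 15338}{6181 + 6 \left(\frac{34}{-56}\right)^{2}} = \frac{19240}{6181 + 6 \left(34 \left(- \frac{1}{56}\right)\right)^{2}} = \frac{19240}{6181 + 6 \left(- \frac{17}{28}\right)^{2}} = \frac{19240}{6181 + 6 \cdot \frac{289}{784}} = \frac{19240}{6181 + \frac{867}{392}} = \frac{19240}{\frac{2423819}{392}} = 19240 \cdot \frac{392}{2423819} = \frac{7542080}{2423819} \approx 3.1117$)
$C + \frac{1}{-126 - 33572} = \frac{7542080}{2423819} + \frac{1}{-126 - 33572} = \frac{7542080}{2423819} + \frac{1}{-33698} = \frac{7542080}{2423819} - \frac{1}{33698} = \frac{254150588021}{81677852662}$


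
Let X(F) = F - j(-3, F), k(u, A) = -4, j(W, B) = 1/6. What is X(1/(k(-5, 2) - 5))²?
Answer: 25/324 ≈ 0.077160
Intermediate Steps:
j(W, B) = ⅙
X(F) = -⅙ + F (X(F) = F - 1*⅙ = F - ⅙ = -⅙ + F)
X(1/(k(-5, 2) - 5))² = (-⅙ + 1/(-4 - 5))² = (-⅙ + 1/(-9))² = (-⅙ - ⅑)² = (-5/18)² = 25/324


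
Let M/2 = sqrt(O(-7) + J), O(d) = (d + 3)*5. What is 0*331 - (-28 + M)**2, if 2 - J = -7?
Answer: -740 + 112*I*sqrt(11) ≈ -740.0 + 371.46*I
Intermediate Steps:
J = 9 (J = 2 - 1*(-7) = 2 + 7 = 9)
O(d) = 15 + 5*d (O(d) = (3 + d)*5 = 15 + 5*d)
M = 2*I*sqrt(11) (M = 2*sqrt((15 + 5*(-7)) + 9) = 2*sqrt((15 - 35) + 9) = 2*sqrt(-20 + 9) = 2*sqrt(-11) = 2*(I*sqrt(11)) = 2*I*sqrt(11) ≈ 6.6332*I)
0*331 - (-28 + M)**2 = 0*331 - (-28 + 2*I*sqrt(11))**2 = 0 - (-28 + 2*I*sqrt(11))**2 = -(-28 + 2*I*sqrt(11))**2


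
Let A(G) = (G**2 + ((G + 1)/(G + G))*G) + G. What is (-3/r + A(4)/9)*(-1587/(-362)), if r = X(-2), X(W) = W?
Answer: 3174/181 ≈ 17.536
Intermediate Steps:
r = -2
A(G) = 1/2 + G**2 + 3*G/2 (A(G) = (G**2 + ((1 + G)/((2*G)))*G) + G = (G**2 + ((1 + G)*(1/(2*G)))*G) + G = (G**2 + ((1 + G)/(2*G))*G) + G = (G**2 + (1/2 + G/2)) + G = (1/2 + G**2 + G/2) + G = 1/2 + G**2 + 3*G/2)
(-3/r + A(4)/9)*(-1587/(-362)) = (-3/(-2) + (1/2 + 4**2 + (3/2)*4)/9)*(-1587/(-362)) = (-3*(-1/2) + (1/2 + 16 + 6)*(1/9))*(-1587*(-1/362)) = (3/2 + (45/2)*(1/9))*(1587/362) = (3/2 + 5/2)*(1587/362) = 4*(1587/362) = 3174/181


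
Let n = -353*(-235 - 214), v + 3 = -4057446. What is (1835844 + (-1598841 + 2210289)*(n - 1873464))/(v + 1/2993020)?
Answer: 448359230313931920/1734860857997 ≈ 2.5844e+5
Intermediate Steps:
v = -4057449 (v = -3 - 4057446 = -4057449)
n = 158497 (n = -353*(-449) = 158497)
(1835844 + (-1598841 + 2210289)*(n - 1873464))/(v + 1/2993020) = (1835844 + (-1598841 + 2210289)*(158497 - 1873464))/(-4057449 + 1/2993020) = (1835844 + 611448*(-1714967))/(-4057449 + 1/2993020) = (1835844 - 1048613142216)/(-12144026005979/2993020) = -1048611306372*(-2993020/12144026005979) = 448359230313931920/1734860857997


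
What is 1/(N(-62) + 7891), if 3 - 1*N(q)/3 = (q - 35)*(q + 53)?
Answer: 1/5281 ≈ 0.00018936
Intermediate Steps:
N(q) = 9 - 3*(-35 + q)*(53 + q) (N(q) = 9 - 3*(q - 35)*(q + 53) = 9 - 3*(-35 + q)*(53 + q))
1/(N(-62) + 7891) = 1/((5574 - 54*(-62) - 3*(-62)²) + 7891) = 1/((5574 + 3348 - 3*3844) + 7891) = 1/((5574 + 3348 - 11532) + 7891) = 1/(-2610 + 7891) = 1/5281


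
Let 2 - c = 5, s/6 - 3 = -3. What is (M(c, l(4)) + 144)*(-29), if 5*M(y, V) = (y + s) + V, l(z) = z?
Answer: -20909/5 ≈ -4181.8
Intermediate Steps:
s = 0 (s = 18 + 6*(-3) = 18 - 18 = 0)
c = -3 (c = 2 - 1*5 = 2 - 5 = -3)
M(y, V) = V/5 + y/5 (M(y, V) = ((y + 0) + V)/5 = (y + V)/5 = (V + y)/5 = V/5 + y/5)
(M(c, l(4)) + 144)*(-29) = (((1/5)*4 + (1/5)*(-3)) + 144)*(-29) = ((4/5 - 3/5) + 144)*(-29) = (1/5 + 144)*(-29) = (721/5)*(-29) = -20909/5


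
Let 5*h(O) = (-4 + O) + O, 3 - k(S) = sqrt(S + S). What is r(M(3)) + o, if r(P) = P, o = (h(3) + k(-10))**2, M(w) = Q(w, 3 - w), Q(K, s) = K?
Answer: -136/25 - 68*I*sqrt(5)/5 ≈ -5.44 - 30.411*I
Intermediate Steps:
M(w) = w
k(S) = 3 - sqrt(2)*sqrt(S) (k(S) = 3 - sqrt(S + S) = 3 - sqrt(2*S) = 3 - sqrt(2)*sqrt(S))
h(O) = -4/5 + 2*O/5 (h(O) = ((-4 + O) + O)/5 = (-4 + 2*O)/5 = -4/5 + 2*O/5)
o = (17/5 - 2*I*sqrt(5))**2 (o = ((-4/5 + (2/5)*3) + (3 - sqrt(2)*sqrt(-10)))**2 = ((-4/5 + 6/5) + (3 - sqrt(2)*I*sqrt(10)))**2 = (2/5 + (3 - 2*I*sqrt(5)))**2 = (17/5 - 2*I*sqrt(5))**2 ≈ -8.44 - 30.411*I)
r(M(3)) + o = 3 + (17 - 10*I*sqrt(5))**2/25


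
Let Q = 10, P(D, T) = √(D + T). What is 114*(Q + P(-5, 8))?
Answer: 1140 + 114*√3 ≈ 1337.5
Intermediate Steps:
114*(Q + P(-5, 8)) = 114*(10 + √(-5 + 8)) = 114*(10 + √3) = 1140 + 114*√3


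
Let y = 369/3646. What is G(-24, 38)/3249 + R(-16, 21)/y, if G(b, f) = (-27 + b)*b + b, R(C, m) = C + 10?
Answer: -872004/14801 ≈ -58.915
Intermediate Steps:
R(C, m) = 10 + C
y = 369/3646 (y = 369*(1/3646) = 369/3646 ≈ 0.10121)
G(b, f) = b + b*(-27 + b) (G(b, f) = b*(-27 + b) + b = b + b*(-27 + b))
G(-24, 38)/3249 + R(-16, 21)/y = -24*(-26 - 24)/3249 + (10 - 16)/(369/3646) = -24*(-50)*(1/3249) - 6*3646/369 = 1200*(1/3249) - 7292/123 = 400/1083 - 7292/123 = -872004/14801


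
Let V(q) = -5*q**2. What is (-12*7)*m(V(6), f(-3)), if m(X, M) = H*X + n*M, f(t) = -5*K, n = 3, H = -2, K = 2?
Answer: -27720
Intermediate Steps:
f(t) = -10 (f(t) = -5*2 = -10)
m(X, M) = -2*X + 3*M
(-12*7)*m(V(6), f(-3)) = (-12*7)*(-(-10)*6**2 + 3*(-10)) = -84*(-(-10)*36 - 30) = -84*(-2*(-180) - 30) = -84*(360 - 30) = -84*330 = -27720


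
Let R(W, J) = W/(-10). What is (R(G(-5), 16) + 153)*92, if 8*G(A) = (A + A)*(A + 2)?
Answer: 28083/2 ≈ 14042.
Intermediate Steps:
G(A) = A*(2 + A)/4 (G(A) = ((A + A)*(A + 2))/8 = ((2*A)*(2 + A))/8 = (2*A*(2 + A))/8 = A*(2 + A)/4)
R(W, J) = -W/10 (R(W, J) = W*(-⅒) = -W/10)
(R(G(-5), 16) + 153)*92 = (-(-5)*(2 - 5)/40 + 153)*92 = (-(-5)*(-3)/40 + 153)*92 = (-⅒*15/4 + 153)*92 = (-3/8 + 153)*92 = (1221/8)*92 = 28083/2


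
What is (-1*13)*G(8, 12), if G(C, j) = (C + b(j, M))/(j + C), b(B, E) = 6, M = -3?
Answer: -91/10 ≈ -9.1000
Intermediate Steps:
G(C, j) = (6 + C)/(C + j) (G(C, j) = (C + 6)/(j + C) = (6 + C)/(C + j))
(-1*13)*G(8, 12) = (-1*13)*((6 + 8)/(8 + 12)) = -13*14/20 = -13*7/10 = -91/10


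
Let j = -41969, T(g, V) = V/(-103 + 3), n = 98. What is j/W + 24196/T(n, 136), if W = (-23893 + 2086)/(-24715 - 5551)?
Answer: -28189500968/370719 ≈ -76040.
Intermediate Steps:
T(g, V) = -V/100 (T(g, V) = V/(-100) = V*(-1/100) = -V/100)
W = 21807/30266 (W = -21807/(-30266) = -21807*(-1/30266) = 21807/30266 ≈ 0.72051)
j/W + 24196/T(n, 136) = -41969/21807/30266 + 24196/((-1/100*136)) = -41969*30266/21807 + 24196/(-34/25) = -1270233754/21807 + 24196*(-25/34) = -1270233754/21807 - 302450/17 = -28189500968/370719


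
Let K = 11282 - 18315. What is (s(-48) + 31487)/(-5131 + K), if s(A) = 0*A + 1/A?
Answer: -1511375/583872 ≈ -2.5885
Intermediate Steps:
K = -7033
s(A) = 1/A (s(A) = 0 + 1/A = 1/A)
(s(-48) + 31487)/(-5131 + K) = (1/(-48) + 31487)/(-5131 - 7033) = (-1/48 + 31487)/(-12164) = (1511375/48)*(-1/12164) = -1511375/583872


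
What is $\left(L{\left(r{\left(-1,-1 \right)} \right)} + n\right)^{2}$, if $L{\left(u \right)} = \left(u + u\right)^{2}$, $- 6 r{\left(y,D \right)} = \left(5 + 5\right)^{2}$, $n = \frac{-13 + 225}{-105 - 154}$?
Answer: $\frac{6698220200464}{5433561} \approx 1.2328 \cdot 10^{6}$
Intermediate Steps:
$n = - \frac{212}{259}$ ($n = \frac{212}{-259} = 212 \left(- \frac{1}{259}\right) = - \frac{212}{259} \approx -0.81853$)
$r{\left(y,D \right)} = - \frac{50}{3}$ ($r{\left(y,D \right)} = - \frac{\left(5 + 5\right)^{2}}{6} = - \frac{10^{2}}{6} = \left(- \frac{1}{6}\right) 100 = - \frac{50}{3}$)
$L{\left(u \right)} = 4 u^{2}$ ($L{\left(u \right)} = \left(2 u\right)^{2} = 4 u^{2}$)
$\left(L{\left(r{\left(-1,-1 \right)} \right)} + n\right)^{2} = \left(4 \left(- \frac{50}{3}\right)^{2} - \frac{212}{259}\right)^{2} = \left(4 \cdot \frac{2500}{9} - \frac{212}{259}\right)^{2} = \left(\frac{10000}{9} - \frac{212}{259}\right)^{2} = \left(\frac{2588092}{2331}\right)^{2} = \frac{6698220200464}{5433561}$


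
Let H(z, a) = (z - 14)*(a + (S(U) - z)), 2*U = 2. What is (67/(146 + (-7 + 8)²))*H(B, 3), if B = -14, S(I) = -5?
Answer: -1072/7 ≈ -153.14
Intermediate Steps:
U = 1 (U = (½)*2 = 1)
H(z, a) = (-14 + z)*(-5 + a - z) (H(z, a) = (z - 14)*(a + (-5 - z)) = (-14 + z)*(-5 + a - z))
(67/(146 + (-7 + 8)²))*H(B, 3) = (67/(146 + (-7 + 8)²))*(70 - 1*(-14)² - 14*3 + 9*(-14) + 3*(-14)) = (67/(146 + 1²))*(70 - 1*196 - 42 - 126 - 42) = (67/(146 + 1))*(70 - 196 - 42 - 126 - 42) = (67/147)*(-336) = -1072/7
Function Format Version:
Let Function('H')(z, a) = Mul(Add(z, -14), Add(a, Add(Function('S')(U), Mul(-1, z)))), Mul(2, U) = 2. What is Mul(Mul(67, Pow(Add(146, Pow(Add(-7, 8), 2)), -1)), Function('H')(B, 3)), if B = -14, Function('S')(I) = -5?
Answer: Rational(-1072, 7) ≈ -153.14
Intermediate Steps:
U = 1 (U = Mul(Rational(1, 2), 2) = 1)
Function('H')(z, a) = Mul(Add(-14, z), Add(-5, a, Mul(-1, z))) (Function('H')(z, a) = Mul(Add(z, -14), Add(a, Add(-5, Mul(-1, z)))) = Mul(Add(-14, z), Add(-5, a, Mul(-1, z))))
Mul(Mul(67, Pow(Add(146, Pow(Add(-7, 8), 2)), -1)), Function('H')(B, 3)) = Mul(Mul(67, Pow(Add(146, Pow(Add(-7, 8), 2)), -1)), Add(70, Mul(-1, Pow(-14, 2)), Mul(-14, 3), Mul(9, -14), Mul(3, -14))) = Mul(Mul(67, Pow(Add(146, Pow(1, 2)), -1)), Add(70, Mul(-1, 196), -42, -126, -42)) = Mul(Mul(67, Pow(Add(146, 1), -1)), Add(70, -196, -42, -126, -42)) = Mul(Mul(67, Pow(147, -1)), -336) = Mul(Mul(67, Rational(1, 147)), -336) = Mul(Rational(67, 147), -336) = Rational(-1072, 7)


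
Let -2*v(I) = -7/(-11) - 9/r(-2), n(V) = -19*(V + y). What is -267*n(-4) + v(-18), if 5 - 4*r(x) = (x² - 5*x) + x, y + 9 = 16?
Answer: 2343281/154 ≈ 15216.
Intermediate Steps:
y = 7 (y = -9 + 16 = 7)
r(x) = 5/4 + x - x²/4 (r(x) = 5/4 - ((x² - 5*x) + x)/4 = 5/4 - (x² - 4*x)/4 = 5/4 + (x - x²/4) = 5/4 + x - x²/4)
n(V) = -133 - 19*V (n(V) = -19*(V + 7) = -19*(7 + V) = -133 - 19*V)
v(I) = -445/154 (v(I) = -(-7/(-11) - 9/(5/4 - 2 - ¼*(-2)²))/2 = -(-7*(-1/11) - 9/(5/4 - 2 - ¼*4))/2 = -(7/11 - 9/(5/4 - 2 - 1))/2 = -(7/11 - 9/(-7/4))/2 = -(7/11 - 9*(-4/7))/2 = -(7/11 + 36/7)/2 = -½*445/77 = -445/154)
-267*n(-4) + v(-18) = -267*(-133 - 19*(-4)) - 445/154 = -267*(-133 + 76) - 445/154 = -267*(-57) - 445/154 = 15219 - 445/154 = 2343281/154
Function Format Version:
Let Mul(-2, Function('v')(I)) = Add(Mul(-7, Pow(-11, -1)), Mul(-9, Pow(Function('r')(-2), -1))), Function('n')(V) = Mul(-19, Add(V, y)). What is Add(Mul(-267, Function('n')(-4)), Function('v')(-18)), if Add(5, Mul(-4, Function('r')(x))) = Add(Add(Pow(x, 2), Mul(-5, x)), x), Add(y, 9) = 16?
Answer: Rational(2343281, 154) ≈ 15216.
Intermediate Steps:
y = 7 (y = Add(-9, 16) = 7)
Function('r')(x) = Add(Rational(5, 4), x, Mul(Rational(-1, 4), Pow(x, 2))) (Function('r')(x) = Add(Rational(5, 4), Mul(Rational(-1, 4), Add(Add(Pow(x, 2), Mul(-5, x)), x))) = Add(Rational(5, 4), Mul(Rational(-1, 4), Add(Pow(x, 2), Mul(-4, x)))) = Add(Rational(5, 4), Add(x, Mul(Rational(-1, 4), Pow(x, 2)))) = Add(Rational(5, 4), x, Mul(Rational(-1, 4), Pow(x, 2))))
Function('n')(V) = Add(-133, Mul(-19, V)) (Function('n')(V) = Mul(-19, Add(V, 7)) = Mul(-19, Add(7, V)) = Add(-133, Mul(-19, V)))
Function('v')(I) = Rational(-445, 154) (Function('v')(I) = Mul(Rational(-1, 2), Add(Mul(-7, Pow(-11, -1)), Mul(-9, Pow(Add(Rational(5, 4), -2, Mul(Rational(-1, 4), Pow(-2, 2))), -1)))) = Mul(Rational(-1, 2), Add(Mul(-7, Rational(-1, 11)), Mul(-9, Pow(Add(Rational(5, 4), -2, Mul(Rational(-1, 4), 4)), -1)))) = Mul(Rational(-1, 2), Add(Rational(7, 11), Mul(-9, Pow(Add(Rational(5, 4), -2, -1), -1)))) = Mul(Rational(-1, 2), Add(Rational(7, 11), Mul(-9, Pow(Rational(-7, 4), -1)))) = Mul(Rational(-1, 2), Add(Rational(7, 11), Mul(-9, Rational(-4, 7)))) = Mul(Rational(-1, 2), Add(Rational(7, 11), Rational(36, 7))) = Mul(Rational(-1, 2), Rational(445, 77)) = Rational(-445, 154))
Add(Mul(-267, Function('n')(-4)), Function('v')(-18)) = Add(Mul(-267, Add(-133, Mul(-19, -4))), Rational(-445, 154)) = Add(Mul(-267, Add(-133, 76)), Rational(-445, 154)) = Add(Mul(-267, -57), Rational(-445, 154)) = Add(15219, Rational(-445, 154)) = Rational(2343281, 154)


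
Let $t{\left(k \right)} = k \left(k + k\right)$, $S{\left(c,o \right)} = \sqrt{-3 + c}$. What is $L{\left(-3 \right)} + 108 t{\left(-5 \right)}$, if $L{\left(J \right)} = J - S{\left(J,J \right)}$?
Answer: $5397 - i \sqrt{6} \approx 5397.0 - 2.4495 i$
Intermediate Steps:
$t{\left(k \right)} = 2 k^{2}$ ($t{\left(k \right)} = k 2 k = 2 k^{2}$)
$L{\left(J \right)} = J - \sqrt{-3 + J}$
$L{\left(-3 \right)} + 108 t{\left(-5 \right)} = \left(-3 - \sqrt{-3 - 3}\right) + 108 \cdot 2 \left(-5\right)^{2} = \left(-3 - \sqrt{-6}\right) + 108 \cdot 2 \cdot 25 = \left(-3 - i \sqrt{6}\right) + 108 \cdot 50 = \left(-3 - i \sqrt{6}\right) + 5400 = 5397 - i \sqrt{6}$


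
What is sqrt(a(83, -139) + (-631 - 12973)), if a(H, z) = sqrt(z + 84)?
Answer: sqrt(-13604 + I*sqrt(55)) ≈ 0.0318 + 116.64*I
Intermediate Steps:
a(H, z) = sqrt(84 + z)
sqrt(a(83, -139) + (-631 - 12973)) = sqrt(sqrt(84 - 139) + (-631 - 12973)) = sqrt(sqrt(-55) - 13604) = sqrt(I*sqrt(55) - 13604) = sqrt(-13604 + I*sqrt(55))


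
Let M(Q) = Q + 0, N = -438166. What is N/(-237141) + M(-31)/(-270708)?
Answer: 39540797633/21398655276 ≈ 1.8478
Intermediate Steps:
M(Q) = Q
N/(-237141) + M(-31)/(-270708) = -438166/(-237141) - 31/(-270708) = -438166*(-1/237141) - 31*(-1/270708) = 438166/237141 + 31/270708 = 39540797633/21398655276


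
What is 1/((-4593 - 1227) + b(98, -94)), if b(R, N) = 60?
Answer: -1/5760 ≈ -0.00017361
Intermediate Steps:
1/((-4593 - 1227) + b(98, -94)) = 1/((-4593 - 1227) + 60) = 1/(-5820 + 60) = 1/(-5760) = -1/5760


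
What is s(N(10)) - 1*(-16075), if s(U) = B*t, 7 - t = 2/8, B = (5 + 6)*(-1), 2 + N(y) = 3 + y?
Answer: 64003/4 ≈ 16001.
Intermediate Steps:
N(y) = 1 + y (N(y) = -2 + (3 + y) = 1 + y)
B = -11 (B = 11*(-1) = -11)
t = 27/4 (t = 7 - 2/8 = 7 - 1*1/4 = 7 - 1/4 = 27/4 ≈ 6.7500)
s(U) = -297/4 (s(U) = -11*27/4 = -297/4)
s(N(10)) - 1*(-16075) = -297/4 - 1*(-16075) = -297/4 + 16075 = 64003/4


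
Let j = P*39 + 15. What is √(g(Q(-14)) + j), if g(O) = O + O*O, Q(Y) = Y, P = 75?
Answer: √3122 ≈ 55.875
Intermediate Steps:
g(O) = O + O²
j = 2940 (j = 75*39 + 15 = 2925 + 15 = 2940)
√(g(Q(-14)) + j) = √(-14*(1 - 14) + 2940) = √(-14*(-13) + 2940) = √(182 + 2940) = √3122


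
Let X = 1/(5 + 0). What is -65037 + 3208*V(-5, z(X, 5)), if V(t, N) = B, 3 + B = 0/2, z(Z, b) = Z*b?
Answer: -74661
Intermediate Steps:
X = ⅕ (X = 1/5 = ⅕ ≈ 0.20000)
B = -3 (B = -3 + 0/2 = -3 + 0*(½) = -3 + 0 = -3)
V(t, N) = -3
-65037 + 3208*V(-5, z(X, 5)) = -65037 + 3208*(-3) = -65037 - 9624 = -74661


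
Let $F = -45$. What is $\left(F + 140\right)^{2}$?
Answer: $9025$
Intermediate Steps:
$\left(F + 140\right)^{2} = \left(-45 + 140\right)^{2} = 95^{2} = 9025$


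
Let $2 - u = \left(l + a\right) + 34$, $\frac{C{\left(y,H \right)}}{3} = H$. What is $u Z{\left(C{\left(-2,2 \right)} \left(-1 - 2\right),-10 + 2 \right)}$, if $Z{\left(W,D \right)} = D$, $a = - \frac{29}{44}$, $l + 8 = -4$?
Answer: $\frac{1702}{11} \approx 154.73$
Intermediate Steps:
$C{\left(y,H \right)} = 3 H$
$l = -12$ ($l = -8 - 4 = -12$)
$a = - \frac{29}{44}$ ($a = \left(-29\right) \frac{1}{44} = - \frac{29}{44} \approx -0.65909$)
$u = - \frac{851}{44}$ ($u = 2 - \left(\left(-12 - \frac{29}{44}\right) + 34\right) = 2 - \left(- \frac{557}{44} + 34\right) = 2 - \frac{939}{44} = - \frac{851}{44} \approx -19.341$)
$u Z{\left(C{\left(-2,2 \right)} \left(-1 - 2\right),-10 + 2 \right)} = - \frac{851 \left(-10 + 2\right)}{44} = \left(- \frac{851}{44}\right) \left(-8\right) = \frac{1702}{11}$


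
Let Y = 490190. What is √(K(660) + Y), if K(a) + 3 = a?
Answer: √490847 ≈ 700.60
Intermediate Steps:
K(a) = -3 + a
√(K(660) + Y) = √((-3 + 660) + 490190) = √(657 + 490190) = √490847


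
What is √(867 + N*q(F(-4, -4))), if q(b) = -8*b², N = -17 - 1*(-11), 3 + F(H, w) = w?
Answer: √3219 ≈ 56.736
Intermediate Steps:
F(H, w) = -3 + w
N = -6 (N = -17 + 11 = -6)
√(867 + N*q(F(-4, -4))) = √(867 - (-48)*(-3 - 4)²) = √(867 - (-48)*(-7)²) = √(867 - (-48)*49) = √(867 - 6*(-392)) = √(867 + 2352) = √3219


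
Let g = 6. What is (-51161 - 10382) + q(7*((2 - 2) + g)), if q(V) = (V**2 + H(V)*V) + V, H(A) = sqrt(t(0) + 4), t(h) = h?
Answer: -59653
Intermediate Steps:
H(A) = 2 (H(A) = sqrt(0 + 4) = sqrt(4) = 2)
q(V) = V**2 + 3*V (q(V) = (V**2 + 2*V) + V = V**2 + 3*V)
(-51161 - 10382) + q(7*((2 - 2) + g)) = (-51161 - 10382) + (7*((2 - 2) + 6))*(3 + 7*((2 - 2) + 6)) = -61543 + (7*(0 + 6))*(3 + 7*(0 + 6)) = -61543 + (7*6)*(3 + 7*6) = -61543 + 42*(3 + 42) = -61543 + 42*45 = -61543 + 1890 = -59653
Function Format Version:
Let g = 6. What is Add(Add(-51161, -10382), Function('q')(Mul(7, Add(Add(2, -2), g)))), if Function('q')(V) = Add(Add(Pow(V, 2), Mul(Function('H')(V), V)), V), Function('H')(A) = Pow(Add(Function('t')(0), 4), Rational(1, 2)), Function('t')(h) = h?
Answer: -59653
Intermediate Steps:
Function('H')(A) = 2 (Function('H')(A) = Pow(Add(0, 4), Rational(1, 2)) = Pow(4, Rational(1, 2)) = 2)
Function('q')(V) = Add(Pow(V, 2), Mul(3, V)) (Function('q')(V) = Add(Add(Pow(V, 2), Mul(2, V)), V) = Add(Pow(V, 2), Mul(3, V)))
Add(Add(-51161, -10382), Function('q')(Mul(7, Add(Add(2, -2), g)))) = Add(Add(-51161, -10382), Mul(Mul(7, Add(Add(2, -2), 6)), Add(3, Mul(7, Add(Add(2, -2), 6))))) = Add(-61543, Mul(Mul(7, Add(0, 6)), Add(3, Mul(7, Add(0, 6))))) = Add(-61543, Mul(Mul(7, 6), Add(3, Mul(7, 6)))) = Add(-61543, Mul(42, Add(3, 42))) = Add(-61543, Mul(42, 45)) = Add(-61543, 1890) = -59653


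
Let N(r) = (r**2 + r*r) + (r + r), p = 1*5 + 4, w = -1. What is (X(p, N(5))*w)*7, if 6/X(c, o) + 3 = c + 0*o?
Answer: -7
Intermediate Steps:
p = 9 (p = 5 + 4 = 9)
N(r) = 2*r + 2*r**2 (N(r) = (r**2 + r**2) + 2*r = 2*r**2 + 2*r = 2*r + 2*r**2)
X(c, o) = 6/(-3 + c) (X(c, o) = 6/(-3 + (c + 0*o)) = 6/(-3 + (c + 0)) = 6/(-3 + c))
(X(p, N(5))*w)*7 = ((6/(-3 + 9))*(-1))*7 = ((6/6)*(-1))*7 = ((6*(1/6))*(-1))*7 = (1*(-1))*7 = -1*7 = -7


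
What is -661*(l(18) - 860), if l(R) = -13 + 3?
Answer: 575070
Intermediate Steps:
l(R) = -10
-661*(l(18) - 860) = -661*(-10 - 860) = -661*(-870) = 575070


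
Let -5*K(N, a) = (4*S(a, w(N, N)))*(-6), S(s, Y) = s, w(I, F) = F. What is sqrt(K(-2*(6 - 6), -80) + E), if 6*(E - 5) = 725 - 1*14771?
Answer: 4*I*sqrt(170) ≈ 52.154*I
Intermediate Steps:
E = -2336 (E = 5 + (725 - 1*14771)/6 = 5 + (725 - 14771)/6 = 5 + (1/6)*(-14046) = 5 - 2341 = -2336)
K(N, a) = 24*a/5 (K(N, a) = -4*a*(-6)/5 = -(-24)*a/5 = 24*a/5)
sqrt(K(-2*(6 - 6), -80) + E) = sqrt((24/5)*(-80) - 2336) = sqrt(-384 - 2336) = sqrt(-2720) = 4*I*sqrt(170)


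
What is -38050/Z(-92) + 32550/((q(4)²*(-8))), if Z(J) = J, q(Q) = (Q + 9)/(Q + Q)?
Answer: -8763175/7774 ≈ -1127.2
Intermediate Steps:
q(Q) = (9 + Q)/(2*Q) (q(Q) = (9 + Q)/((2*Q)) = (9 + Q)*(1/(2*Q)) = (9 + Q)/(2*Q))
-38050/Z(-92) + 32550/((q(4)²*(-8))) = -38050/(-92) + 32550/((((½)*(9 + 4)/4)²*(-8))) = -38050*(-1/92) + 32550/((((½)*(¼)*13)²*(-8))) = 19025/46 + 32550/(((13/8)²*(-8))) = 19025/46 + 32550/(((169/64)*(-8))) = 19025/46 + 32550/(-169/8) = 19025/46 + 32550*(-8/169) = 19025/46 - 260400/169 = -8763175/7774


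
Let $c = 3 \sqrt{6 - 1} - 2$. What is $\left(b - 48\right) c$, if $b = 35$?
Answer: $26 - 39 \sqrt{5} \approx -61.207$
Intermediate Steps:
$c = -2 + 3 \sqrt{5}$ ($c = 3 \sqrt{5} - 2 = -2 + 3 \sqrt{5} \approx 4.7082$)
$\left(b - 48\right) c = \left(35 - 48\right) \left(-2 + 3 \sqrt{5}\right) = - 13 \left(-2 + 3 \sqrt{5}\right) = 26 - 39 \sqrt{5}$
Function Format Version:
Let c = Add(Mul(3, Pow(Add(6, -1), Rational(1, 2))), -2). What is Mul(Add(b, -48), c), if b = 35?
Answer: Add(26, Mul(-39, Pow(5, Rational(1, 2)))) ≈ -61.207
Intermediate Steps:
c = Add(-2, Mul(3, Pow(5, Rational(1, 2)))) (c = Add(Mul(3, Pow(5, Rational(1, 2))), -2) = Add(-2, Mul(3, Pow(5, Rational(1, 2)))) ≈ 4.7082)
Mul(Add(b, -48), c) = Mul(Add(35, -48), Add(-2, Mul(3, Pow(5, Rational(1, 2))))) = Mul(-13, Add(-2, Mul(3, Pow(5, Rational(1, 2))))) = Add(26, Mul(-39, Pow(5, Rational(1, 2))))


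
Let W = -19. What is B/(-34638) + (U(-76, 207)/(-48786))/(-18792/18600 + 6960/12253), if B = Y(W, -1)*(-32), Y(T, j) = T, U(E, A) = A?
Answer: -136462274483/17143804494438 ≈ -0.0079599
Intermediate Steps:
B = 608 (B = -19*(-32) = 608)
B/(-34638) + (U(-76, 207)/(-48786))/(-18792/18600 + 6960/12253) = 608/(-34638) + (207/(-48786))/(-18792/18600 + 6960/12253) = 608*(-1/34638) + (207*(-1/48786))/(-18792*1/18600 + 6960*(1/12253)) = -304/17319 - 69/(16262*(-783/775 + 6960/12253)) = -304/17319 - 69/(16262*(-4200099/9496075)) = -304/17319 - 69/16262*(-9496075/4200099) = -304/17319 + 9496075/989884202 = -136462274483/17143804494438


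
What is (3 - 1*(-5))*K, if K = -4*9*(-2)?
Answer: 576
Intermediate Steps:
K = 72 (K = -36*(-2) = 72)
(3 - 1*(-5))*K = (3 - 1*(-5))*72 = (3 + 5)*72 = 8*72 = 576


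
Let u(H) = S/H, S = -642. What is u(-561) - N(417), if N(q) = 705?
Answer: -131621/187 ≈ -703.86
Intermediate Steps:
u(H) = -642/H
u(-561) - N(417) = -642/(-561) - 1*705 = -642*(-1/561) - 705 = 214/187 - 705 = -131621/187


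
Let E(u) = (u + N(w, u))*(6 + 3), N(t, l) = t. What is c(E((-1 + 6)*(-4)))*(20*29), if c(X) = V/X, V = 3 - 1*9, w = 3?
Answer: 1160/51 ≈ 22.745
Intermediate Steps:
V = -6 (V = 3 - 9 = -6)
E(u) = 27 + 9*u (E(u) = (u + 3)*(6 + 3) = (3 + u)*9 = 27 + 9*u)
c(X) = -6/X
c(E((-1 + 6)*(-4)))*(20*29) = (-6/(27 + 9*((-1 + 6)*(-4))))*(20*29) = -6/(27 + 9*(5*(-4)))*580 = -6/(27 + 9*(-20))*580 = -6/(27 - 180)*580 = -6/(-153)*580 = -6*(-1/153)*580 = (2/51)*580 = 1160/51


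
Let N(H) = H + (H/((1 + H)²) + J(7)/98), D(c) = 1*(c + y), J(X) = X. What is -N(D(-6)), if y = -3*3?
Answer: 2941/196 ≈ 15.005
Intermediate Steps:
y = -9
D(c) = -9 + c (D(c) = 1*(c - 9) = 1*(-9 + c) = -9 + c)
N(H) = 1/14 + H + H/(1 + H)² (N(H) = H + (H/((1 + H)²) + 7/98) = H + (H/(1 + H)² + 7*(1/98)) = H + (H/(1 + H)² + 1/14) = H + (1/14 + H/(1 + H)²) = 1/14 + H + H/(1 + H)²)
-N(D(-6)) = -(1/14 + (-9 - 6) + (-9 - 6)/(1 + (-9 - 6))²) = -(1/14 - 15 - 15/(1 - 15)²) = -(1/14 - 15 - 15/(-14)²) = -(1/14 - 15 - 15*1/196) = -(1/14 - 15 - 15/196) = -1*(-2941/196) = 2941/196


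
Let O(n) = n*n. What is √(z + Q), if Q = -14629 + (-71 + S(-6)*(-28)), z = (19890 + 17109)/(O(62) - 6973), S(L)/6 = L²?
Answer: 3*I*√2509283819/1043 ≈ 144.08*I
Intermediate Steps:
S(L) = 6*L²
O(n) = n²
z = -12333/1043 (z = (19890 + 17109)/(62² - 6973) = 36999/(3844 - 6973) = 36999/(-3129) = 36999*(-1/3129) = -12333/1043 ≈ -11.825)
Q = -20748 (Q = -14629 + (-71 + (6*(-6)²)*(-28)) = -14629 + (-71 + (6*36)*(-28)) = -14629 + (-71 + 216*(-28)) = -14629 + (-71 - 6048) = -14629 - 6119 = -20748)
√(z + Q) = √(-12333/1043 - 20748) = √(-21652497/1043) = 3*I*√2509283819/1043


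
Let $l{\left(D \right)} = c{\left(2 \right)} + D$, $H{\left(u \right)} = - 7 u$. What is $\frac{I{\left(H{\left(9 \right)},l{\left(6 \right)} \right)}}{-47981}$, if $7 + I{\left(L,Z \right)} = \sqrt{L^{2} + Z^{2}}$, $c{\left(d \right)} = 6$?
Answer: $\frac{7}{47981} - \frac{3 \sqrt{457}}{47981} \approx -0.0011907$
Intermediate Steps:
$l{\left(D \right)} = 6 + D$
$I{\left(L,Z \right)} = -7 + \sqrt{L^{2} + Z^{2}}$
$\frac{I{\left(H{\left(9 \right)},l{\left(6 \right)} \right)}}{-47981} = \frac{-7 + \sqrt{\left(\left(-7\right) 9\right)^{2} + \left(6 + 6\right)^{2}}}{-47981} = \left(-7 + \sqrt{\left(-63\right)^{2} + 12^{2}}\right) \left(- \frac{1}{47981}\right) = \left(-7 + \sqrt{3969 + 144}\right) \left(- \frac{1}{47981}\right) = \left(-7 + \sqrt{4113}\right) \left(- \frac{1}{47981}\right) = \left(-7 + 3 \sqrt{457}\right) \left(- \frac{1}{47981}\right) = \frac{7}{47981} - \frac{3 \sqrt{457}}{47981}$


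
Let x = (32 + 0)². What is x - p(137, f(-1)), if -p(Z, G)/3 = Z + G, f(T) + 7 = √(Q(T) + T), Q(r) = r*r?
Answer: 1414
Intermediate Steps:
Q(r) = r²
f(T) = -7 + √(T + T²) (f(T) = -7 + √(T² + T) = -7 + √(T + T²))
x = 1024 (x = 32² = 1024)
p(Z, G) = -3*G - 3*Z (p(Z, G) = -3*(Z + G) = -3*(G + Z) = -3*G - 3*Z)
x - p(137, f(-1)) = 1024 - (-3*(-7 + √(-(1 - 1))) - 3*137) = 1024 - (-3*(-7 + √(-1*0)) - 411) = 1024 - (-3*(-7 + √0) - 411) = 1024 - (-3*(-7 + 0) - 411) = 1024 - (-3*(-7) - 411) = 1024 - (21 - 411) = 1024 - 1*(-390) = 1024 + 390 = 1414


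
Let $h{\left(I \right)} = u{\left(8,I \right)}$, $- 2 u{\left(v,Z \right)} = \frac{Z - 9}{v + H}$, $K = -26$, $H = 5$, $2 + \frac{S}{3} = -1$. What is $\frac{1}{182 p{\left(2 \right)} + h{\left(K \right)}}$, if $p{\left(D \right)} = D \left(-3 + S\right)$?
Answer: $- \frac{26}{113533} \approx -0.00022901$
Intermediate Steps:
$S = -9$ ($S = -6 + 3 \left(-1\right) = -6 - 3 = -9$)
$p{\left(D \right)} = - 12 D$ ($p{\left(D \right)} = D \left(-3 - 9\right) = D \left(-12\right) = - 12 D$)
$u{\left(v,Z \right)} = - \frac{-9 + Z}{2 \left(5 + v\right)}$ ($u{\left(v,Z \right)} = - \frac{\left(Z - 9\right) \frac{1}{v + 5}}{2} = - \frac{\left(-9 + Z\right) \frac{1}{5 + v}}{2} = - \frac{\frac{1}{5 + v} \left(-9 + Z\right)}{2} = - \frac{-9 + Z}{2 \left(5 + v\right)}$)
$h{\left(I \right)} = \frac{9}{26} - \frac{I}{26}$ ($h{\left(I \right)} = \frac{9 - I}{2 \left(5 + 8\right)} = \frac{9 - I}{2 \cdot 13} = \frac{1}{2} \cdot \frac{1}{13} \left(9 - I\right) = \frac{9}{26} - \frac{I}{26}$)
$\frac{1}{182 p{\left(2 \right)} + h{\left(K \right)}} = \frac{1}{182 \left(\left(-12\right) 2\right) + \left(\frac{9}{26} - -1\right)} = \frac{1}{182 \left(-24\right) + \left(\frac{9}{26} + 1\right)} = \frac{1}{-4368 + \frac{35}{26}} = \frac{1}{- \frac{113533}{26}} = - \frac{26}{113533}$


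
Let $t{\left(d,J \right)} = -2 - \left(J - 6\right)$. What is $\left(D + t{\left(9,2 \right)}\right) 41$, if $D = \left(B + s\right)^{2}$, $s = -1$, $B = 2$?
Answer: $123$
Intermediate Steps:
$t{\left(d,J \right)} = 4 - J$ ($t{\left(d,J \right)} = -2 - \left(J - 6\right) = -2 - \left(-6 + J\right) = 4 - J$)
$D = 1$ ($D = \left(2 - 1\right)^{2} = 1^{2} = 1$)
$\left(D + t{\left(9,2 \right)}\right) 41 = \left(1 + \left(4 - 2\right)\right) 41 = \left(1 + 2\right) 41 = 3 \cdot 41 = 123$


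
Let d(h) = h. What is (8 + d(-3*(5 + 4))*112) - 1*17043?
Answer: -20059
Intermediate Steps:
(8 + d(-3*(5 + 4))*112) - 1*17043 = (8 - 3*(5 + 4)*112) - 1*17043 = (8 - 3*9*112) - 17043 = (8 - 27*112) - 17043 = (8 - 3024) - 17043 = -3016 - 17043 = -20059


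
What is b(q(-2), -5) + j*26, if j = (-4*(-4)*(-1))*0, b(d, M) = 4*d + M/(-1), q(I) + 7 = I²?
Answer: -7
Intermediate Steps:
q(I) = -7 + I²
b(d, M) = -M + 4*d (b(d, M) = 4*d + M*(-1) = 4*d - M = -M + 4*d)
j = 0 (j = (16*(-1))*0 = -16*0 = 0)
b(q(-2), -5) + j*26 = (-1*(-5) + 4*(-7 + (-2)²)) + 0*26 = (5 + 4*(-7 + 4)) + 0 = (5 + 4*(-3)) + 0 = (5 - 12) + 0 = -7 + 0 = -7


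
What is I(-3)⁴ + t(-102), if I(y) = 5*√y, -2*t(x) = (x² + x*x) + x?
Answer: -4728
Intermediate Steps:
t(x) = -x² - x/2 (t(x) = -((x² + x*x) + x)/2 = -((x² + x²) + x)/2 = -(2*x² + x)/2 = -(x + 2*x²)/2 = -x² - x/2)
I(-3)⁴ + t(-102) = (5*√(-3))⁴ - 1*(-102)*(½ - 102) = (5*(I*√3))⁴ - 1*(-102)*(-203/2) = (5*I*√3)⁴ - 10353 = 5625 - 10353 = -4728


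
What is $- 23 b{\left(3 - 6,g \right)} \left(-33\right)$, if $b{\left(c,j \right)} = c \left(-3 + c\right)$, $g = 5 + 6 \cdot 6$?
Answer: $13662$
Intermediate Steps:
$g = 41$ ($g = 5 + 36 = 41$)
$- 23 b{\left(3 - 6,g \right)} \left(-33\right) = - 23 \left(3 - 6\right) \left(-3 + \left(3 - 6\right)\right) \left(-33\right) = - 23 \left(- 3 \left(-3 - 3\right)\right) \left(-33\right) = - 23 \left(\left(-3\right) \left(-6\right)\right) \left(-33\right) = \left(-23\right) 18 \left(-33\right) = \left(-414\right) \left(-33\right) = 13662$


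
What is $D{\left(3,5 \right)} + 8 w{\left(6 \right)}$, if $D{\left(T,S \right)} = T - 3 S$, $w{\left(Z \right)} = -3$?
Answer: $-36$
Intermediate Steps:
$D{\left(3,5 \right)} + 8 w{\left(6 \right)} = \left(3 - 15\right) + 8 \left(-3\right) = \left(3 - 15\right) - 24 = -12 - 24 = -36$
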